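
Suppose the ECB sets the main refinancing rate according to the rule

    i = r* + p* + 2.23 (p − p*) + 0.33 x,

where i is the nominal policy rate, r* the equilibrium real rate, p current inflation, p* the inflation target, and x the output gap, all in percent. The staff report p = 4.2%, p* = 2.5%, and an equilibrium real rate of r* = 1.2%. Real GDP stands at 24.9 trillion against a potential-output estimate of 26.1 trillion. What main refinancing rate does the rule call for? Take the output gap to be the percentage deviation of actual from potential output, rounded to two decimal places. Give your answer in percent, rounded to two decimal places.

Output gap = 100 × (24.9 − 26.1) / 26.1 = -4.60%.
i = 1.20 + 2.50 + 2.23 × (4.20 − 2.50) + 0.33 × (-4.60)
   = 1.20 + 2.5 + 3.791 − 1.518 = 5.97

5.97%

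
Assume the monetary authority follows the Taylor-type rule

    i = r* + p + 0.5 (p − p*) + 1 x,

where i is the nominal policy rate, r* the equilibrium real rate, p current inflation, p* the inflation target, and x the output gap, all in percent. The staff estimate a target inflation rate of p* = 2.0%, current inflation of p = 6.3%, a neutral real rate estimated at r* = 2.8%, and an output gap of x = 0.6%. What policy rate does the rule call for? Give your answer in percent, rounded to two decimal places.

11.85%

i = 2.8 + 6.3 + 0.5 × (6.3 − 2.0) + 1 × 0.6
   = 2.8 + 6.3 + 2.15 + 0.6 = 11.85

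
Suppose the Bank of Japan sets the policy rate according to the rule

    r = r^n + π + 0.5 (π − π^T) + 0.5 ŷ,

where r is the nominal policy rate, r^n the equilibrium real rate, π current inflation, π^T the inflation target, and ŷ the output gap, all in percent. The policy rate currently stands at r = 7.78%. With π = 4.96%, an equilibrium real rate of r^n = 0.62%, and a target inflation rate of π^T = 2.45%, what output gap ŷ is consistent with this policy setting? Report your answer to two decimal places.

1.89%

0.5 ŷ = 7.78 − 0.62 − 4.96 − 0.5 × (4.96 − 2.45) = 0.945
ŷ = 0.945 / 0.5 = 1.89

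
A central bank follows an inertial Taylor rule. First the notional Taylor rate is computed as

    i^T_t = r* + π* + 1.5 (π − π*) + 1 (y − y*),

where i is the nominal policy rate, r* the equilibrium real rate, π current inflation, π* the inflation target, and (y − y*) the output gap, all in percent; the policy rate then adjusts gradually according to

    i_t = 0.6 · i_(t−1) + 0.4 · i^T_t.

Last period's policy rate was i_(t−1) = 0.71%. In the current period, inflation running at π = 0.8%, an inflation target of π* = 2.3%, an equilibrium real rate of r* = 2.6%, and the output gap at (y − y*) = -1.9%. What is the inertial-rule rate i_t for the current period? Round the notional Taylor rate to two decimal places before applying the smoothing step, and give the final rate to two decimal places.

i^T_t = 2.6 + 2.3 + 1.5 × (0.8 − 2.3) + 1 × (-1.9)
   = 2.6 + 2.3 − 2.25 − 1.9 = 0.75
i_t = 0.6 × 0.71 + 0.4 × 0.75 = 0.426 + 0.3 = 0.73

0.73%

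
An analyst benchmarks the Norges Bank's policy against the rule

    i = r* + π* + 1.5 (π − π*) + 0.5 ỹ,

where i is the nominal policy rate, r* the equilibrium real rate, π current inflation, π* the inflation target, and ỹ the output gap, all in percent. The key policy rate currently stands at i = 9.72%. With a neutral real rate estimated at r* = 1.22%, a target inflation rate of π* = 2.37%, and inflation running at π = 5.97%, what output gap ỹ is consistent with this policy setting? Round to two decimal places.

0.5 ỹ = 9.72 − 1.22 − 2.37 − 1.5 × (5.97 − 2.37) = 0.73
ỹ = 0.73 / 0.5 = 1.46

1.46%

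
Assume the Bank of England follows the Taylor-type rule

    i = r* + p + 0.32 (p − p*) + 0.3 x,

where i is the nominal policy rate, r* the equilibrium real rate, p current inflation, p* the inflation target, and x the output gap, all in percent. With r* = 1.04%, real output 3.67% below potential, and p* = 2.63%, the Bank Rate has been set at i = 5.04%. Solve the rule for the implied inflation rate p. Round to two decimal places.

Output 3.67% below potential → x = -3.67.
Collecting p: i = r* + (1 + 0.32) p − 0.32 p* + 0.3 x
1.32 p = 5.04 − 1.04 + 0.32 × 2.63 − 0.3 × (-3.67) = 5.9426
p = 5.9426 / 1.32 = 4.50

4.50%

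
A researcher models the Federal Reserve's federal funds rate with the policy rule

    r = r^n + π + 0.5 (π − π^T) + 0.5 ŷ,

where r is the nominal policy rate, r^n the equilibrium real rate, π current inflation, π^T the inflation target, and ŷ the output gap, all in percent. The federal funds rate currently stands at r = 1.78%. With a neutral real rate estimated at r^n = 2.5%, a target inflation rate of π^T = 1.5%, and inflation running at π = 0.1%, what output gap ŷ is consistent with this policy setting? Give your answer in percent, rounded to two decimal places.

-0.24%

0.5 ŷ = 1.78 − 2.5 − 0.1 − 0.5 × (0.1 − 1.5) = -0.12
ŷ = -0.12 / 0.5 = -0.24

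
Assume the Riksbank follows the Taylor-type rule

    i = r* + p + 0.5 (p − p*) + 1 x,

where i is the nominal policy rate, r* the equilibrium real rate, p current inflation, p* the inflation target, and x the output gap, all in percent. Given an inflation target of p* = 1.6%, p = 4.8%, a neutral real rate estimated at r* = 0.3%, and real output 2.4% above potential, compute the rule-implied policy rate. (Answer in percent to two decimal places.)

Output 2.4% above potential → x = 2.4.
i = 0.3 + 4.8 + 0.5 × (4.8 − 1.6) + 1 × 2.4
   = 0.3 + 4.8 + 1.6 + 2.4 = 9.10

9.10%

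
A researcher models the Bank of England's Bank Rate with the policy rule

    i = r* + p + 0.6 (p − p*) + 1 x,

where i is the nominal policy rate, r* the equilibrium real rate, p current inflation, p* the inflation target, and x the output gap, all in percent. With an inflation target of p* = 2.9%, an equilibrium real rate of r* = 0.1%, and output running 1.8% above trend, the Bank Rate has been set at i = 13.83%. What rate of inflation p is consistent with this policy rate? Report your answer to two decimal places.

8.54%

Output 1.8% above potential → x = 1.8.
Collecting p: i = r* + (1 + 0.6) p − 0.6 p* + 1 x
1.6 p = 13.83 − 0.1 + 0.6 × 2.9 − 1 × 1.8 = 13.67
p = 13.67 / 1.6 = 8.54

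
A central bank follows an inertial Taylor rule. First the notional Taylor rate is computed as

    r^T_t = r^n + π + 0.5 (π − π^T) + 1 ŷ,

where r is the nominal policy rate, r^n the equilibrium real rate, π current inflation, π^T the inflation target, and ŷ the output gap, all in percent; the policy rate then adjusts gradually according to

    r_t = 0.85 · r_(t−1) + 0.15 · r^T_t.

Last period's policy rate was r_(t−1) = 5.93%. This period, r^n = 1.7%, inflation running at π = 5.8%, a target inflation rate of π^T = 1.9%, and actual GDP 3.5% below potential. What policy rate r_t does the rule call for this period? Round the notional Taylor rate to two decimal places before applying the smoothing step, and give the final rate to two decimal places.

Output 3.5% below potential → ŷ = -3.5.
r^T_t = 1.7 + 5.8 + 0.5 × (5.8 − 1.9) + 1 × (-3.5)
   = 1.7 + 5.8 + 1.95 − 3.5 = 5.95
r_t = 0.85 × 5.93 + 0.15 × 5.95 = 5.0405 + 0.8925 = 5.93

5.93%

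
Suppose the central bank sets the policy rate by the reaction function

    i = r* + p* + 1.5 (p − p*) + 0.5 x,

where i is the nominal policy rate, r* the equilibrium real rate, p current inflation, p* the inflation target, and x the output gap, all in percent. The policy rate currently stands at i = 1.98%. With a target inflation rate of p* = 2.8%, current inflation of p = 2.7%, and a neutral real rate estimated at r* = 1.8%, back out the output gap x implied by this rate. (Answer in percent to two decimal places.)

0.5 x = 1.98 − 1.8 − 2.8 − 1.5 × (2.7 − 2.8) = -2.47
x = -2.47 / 0.5 = -4.94

-4.94%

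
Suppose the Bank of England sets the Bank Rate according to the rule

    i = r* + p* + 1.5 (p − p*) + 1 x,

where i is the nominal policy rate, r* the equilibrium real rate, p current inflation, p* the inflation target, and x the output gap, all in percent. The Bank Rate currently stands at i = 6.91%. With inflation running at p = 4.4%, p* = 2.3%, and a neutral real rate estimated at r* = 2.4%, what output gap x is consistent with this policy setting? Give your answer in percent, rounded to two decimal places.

-0.94%

1 x = 6.91 − 2.4 − 2.3 − 1.5 × (4.4 − 2.3) = -0.94
x = -0.94 / 1 = -0.94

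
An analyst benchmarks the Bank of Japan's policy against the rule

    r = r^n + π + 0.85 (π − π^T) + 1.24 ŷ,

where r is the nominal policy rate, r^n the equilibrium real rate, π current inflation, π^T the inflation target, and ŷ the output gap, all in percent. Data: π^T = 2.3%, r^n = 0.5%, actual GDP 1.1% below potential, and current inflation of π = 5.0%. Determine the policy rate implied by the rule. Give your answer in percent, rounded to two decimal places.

6.43%

Output 1.1% below potential → ŷ = -1.1.
r = 0.5 + 5.0 + 0.85 × (5.0 − 2.3) + 1.24 × (-1.1)
   = 0.5 + 5 + 2.295 − 1.364 = 6.43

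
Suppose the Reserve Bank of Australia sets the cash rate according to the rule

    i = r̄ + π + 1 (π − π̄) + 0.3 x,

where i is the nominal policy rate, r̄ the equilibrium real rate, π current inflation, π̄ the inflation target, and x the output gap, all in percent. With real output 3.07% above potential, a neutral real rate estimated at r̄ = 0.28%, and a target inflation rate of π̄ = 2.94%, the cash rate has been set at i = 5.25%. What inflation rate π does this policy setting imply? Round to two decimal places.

3.49%

Output 3.07% above potential → x = 3.07.
Collecting π: i = r̄ + (1 + 1) π − 1 π̄ + 0.3 x
2 π = 5.25 − 0.28 + 1 × 2.94 − 0.3 × 3.07 = 6.989
π = 6.989 / 2 = 3.49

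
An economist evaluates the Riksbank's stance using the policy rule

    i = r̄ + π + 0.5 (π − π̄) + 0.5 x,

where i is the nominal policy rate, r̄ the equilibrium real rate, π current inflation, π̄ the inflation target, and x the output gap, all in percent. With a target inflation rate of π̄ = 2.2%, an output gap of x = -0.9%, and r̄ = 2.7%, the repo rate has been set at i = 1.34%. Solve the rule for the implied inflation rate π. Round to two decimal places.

0.13%

Collecting π: i = r̄ + (1 + 0.5) π − 0.5 π̄ + 0.5 x
1.5 π = 1.34 − 2.7 + 0.5 × 2.2 − 0.5 × (-0.9) = 0.19
π = 0.19 / 1.5 = 0.13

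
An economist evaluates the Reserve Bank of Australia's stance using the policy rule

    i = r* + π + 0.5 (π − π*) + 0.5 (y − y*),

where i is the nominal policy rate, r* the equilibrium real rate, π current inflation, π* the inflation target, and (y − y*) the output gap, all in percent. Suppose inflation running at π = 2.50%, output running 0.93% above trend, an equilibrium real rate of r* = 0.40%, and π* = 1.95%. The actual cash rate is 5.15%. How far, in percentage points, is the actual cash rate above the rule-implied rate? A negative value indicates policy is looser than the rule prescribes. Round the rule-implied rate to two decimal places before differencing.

1.51 pp

Output 0.93% above potential → (y − y*) = 0.93.
i = 0.40 + 2.50 + 0.5 × (2.50 − 1.95) + 0.5 × 0.93
   = 0.40 + 2.5 + 0.275 + 0.465 = 3.64
Deviation = 5.15 − 3.64 = 1.51 pp.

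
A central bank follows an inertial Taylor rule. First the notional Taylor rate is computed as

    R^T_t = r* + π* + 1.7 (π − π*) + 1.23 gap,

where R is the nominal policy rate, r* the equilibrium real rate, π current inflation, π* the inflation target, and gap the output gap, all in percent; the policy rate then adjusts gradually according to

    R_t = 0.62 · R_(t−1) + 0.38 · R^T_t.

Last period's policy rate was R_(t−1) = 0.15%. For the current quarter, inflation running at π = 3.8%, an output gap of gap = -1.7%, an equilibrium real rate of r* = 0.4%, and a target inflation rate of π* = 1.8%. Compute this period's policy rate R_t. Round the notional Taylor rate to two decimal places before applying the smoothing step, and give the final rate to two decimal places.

R^T_t = 0.4 + 1.8 + 1.7 × (3.8 − 1.8) + 1.23 × (-1.7)
   = 0.4 + 1.8 + 3.4 − 2.091 = 3.51
R_t = 0.62 × 0.15 + 0.38 × 3.51 = 0.093 + 1.3338 = 1.43

1.43%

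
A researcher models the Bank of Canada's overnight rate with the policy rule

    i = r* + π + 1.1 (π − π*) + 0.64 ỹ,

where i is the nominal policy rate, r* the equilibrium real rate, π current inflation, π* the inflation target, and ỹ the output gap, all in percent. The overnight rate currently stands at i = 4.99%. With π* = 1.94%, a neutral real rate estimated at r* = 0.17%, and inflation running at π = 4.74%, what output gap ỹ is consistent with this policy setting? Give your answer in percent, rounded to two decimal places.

0.64 ỹ = 4.99 − 0.17 − 4.74 − 1.1 × (4.74 − 1.94) = -3
ỹ = -3 / 0.64 = -4.69

-4.69%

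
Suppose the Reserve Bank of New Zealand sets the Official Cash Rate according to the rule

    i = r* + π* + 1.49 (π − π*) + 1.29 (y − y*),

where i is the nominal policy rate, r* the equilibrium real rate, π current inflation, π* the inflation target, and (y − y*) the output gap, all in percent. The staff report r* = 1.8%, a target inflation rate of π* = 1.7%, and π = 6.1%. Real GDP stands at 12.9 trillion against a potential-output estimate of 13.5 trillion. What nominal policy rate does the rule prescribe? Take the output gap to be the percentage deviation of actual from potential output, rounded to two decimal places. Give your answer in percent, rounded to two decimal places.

Output gap = 100 × (12.9 − 13.5) / 13.5 = -4.44%.
i = 1.80 + 1.70 + 1.49 × (6.10 − 1.70) + 1.29 × (-4.44)
   = 1.80 + 1.7 + 6.556 − 5.7276 = 4.33

4.33%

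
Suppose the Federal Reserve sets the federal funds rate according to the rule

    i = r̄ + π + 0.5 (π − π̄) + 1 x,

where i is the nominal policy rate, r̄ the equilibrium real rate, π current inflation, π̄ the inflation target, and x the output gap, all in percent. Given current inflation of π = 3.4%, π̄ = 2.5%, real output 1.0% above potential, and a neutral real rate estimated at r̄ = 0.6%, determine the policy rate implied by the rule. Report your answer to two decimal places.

Output 1.0% above potential → x = 1.0.
i = 0.6 + 3.4 + 0.5 × (3.4 − 2.5) + 1 × 1.0
   = 0.6 + 3.4 + 0.45 + 1 = 5.45

5.45%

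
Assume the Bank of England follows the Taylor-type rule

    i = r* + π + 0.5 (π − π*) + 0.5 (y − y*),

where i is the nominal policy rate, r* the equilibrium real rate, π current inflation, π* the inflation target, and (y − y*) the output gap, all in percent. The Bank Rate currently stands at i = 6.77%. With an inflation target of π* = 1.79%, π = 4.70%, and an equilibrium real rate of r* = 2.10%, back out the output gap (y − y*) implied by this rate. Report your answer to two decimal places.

0.5 (y − y*) = 6.77 − 2.10 − 4.70 − 0.5 × (4.70 − 1.79) = -1.485
(y − y*) = -1.485 / 0.5 = -2.97

-2.97%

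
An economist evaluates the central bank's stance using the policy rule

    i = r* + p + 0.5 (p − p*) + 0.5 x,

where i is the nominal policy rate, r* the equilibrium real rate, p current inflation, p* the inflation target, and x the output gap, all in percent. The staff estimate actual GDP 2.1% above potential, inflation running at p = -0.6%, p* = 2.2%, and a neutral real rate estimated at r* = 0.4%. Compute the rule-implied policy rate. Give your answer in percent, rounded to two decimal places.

-0.55%

Output 2.1% above potential → x = 2.1.
i = 0.4 + (-0.6) + 0.5 × (-0.6 − 2.2) + 0.5 × 2.1
   = 0.4 − 0.6 − 1.4 + 1.05 = -0.55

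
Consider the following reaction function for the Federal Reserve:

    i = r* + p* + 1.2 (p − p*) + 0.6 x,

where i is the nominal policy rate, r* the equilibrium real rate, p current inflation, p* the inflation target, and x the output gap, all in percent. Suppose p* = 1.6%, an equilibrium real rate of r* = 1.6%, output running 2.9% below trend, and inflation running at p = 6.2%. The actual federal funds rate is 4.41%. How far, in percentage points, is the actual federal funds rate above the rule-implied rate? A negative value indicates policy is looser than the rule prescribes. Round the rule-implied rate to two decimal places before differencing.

-2.57 pp

Output 2.9% below potential → x = -2.9.
i = 1.6 + 1.6 + 1.2 × (6.2 − 1.6) + 0.6 × (-2.9)
   = 1.6 + 1.6 + 5.52 − 1.74 = 6.98
Deviation = 4.41 − 6.98 = -2.57 pp.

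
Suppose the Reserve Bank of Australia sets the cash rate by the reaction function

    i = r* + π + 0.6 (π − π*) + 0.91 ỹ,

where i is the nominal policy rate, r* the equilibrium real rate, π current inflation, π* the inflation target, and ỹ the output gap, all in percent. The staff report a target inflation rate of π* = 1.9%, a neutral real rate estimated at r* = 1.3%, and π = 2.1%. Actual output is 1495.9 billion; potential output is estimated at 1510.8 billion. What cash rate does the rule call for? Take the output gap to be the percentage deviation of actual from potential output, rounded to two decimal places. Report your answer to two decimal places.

2.62%

Output gap = 100 × (1495.9 − 1510.8) / 1510.8 = -0.99%.
i = 1.30 + 2.10 + 0.6 × (2.10 − 1.90) + 0.91 × (-0.99)
   = 1.30 + 2.1 + 0.12 − 0.9009 = 2.62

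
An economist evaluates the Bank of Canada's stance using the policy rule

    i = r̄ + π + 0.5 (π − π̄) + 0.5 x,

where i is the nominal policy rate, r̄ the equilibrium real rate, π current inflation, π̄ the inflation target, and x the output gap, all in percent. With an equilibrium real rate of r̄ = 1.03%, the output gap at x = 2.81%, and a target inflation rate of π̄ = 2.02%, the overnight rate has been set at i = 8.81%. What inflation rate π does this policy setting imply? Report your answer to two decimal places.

Collecting π: i = r̄ + (1 + 0.5) π − 0.5 π̄ + 0.5 x
1.5 π = 8.81 − 1.03 + 0.5 × 2.02 − 0.5 × 2.81 = 7.385
π = 7.385 / 1.5 = 4.92

4.92%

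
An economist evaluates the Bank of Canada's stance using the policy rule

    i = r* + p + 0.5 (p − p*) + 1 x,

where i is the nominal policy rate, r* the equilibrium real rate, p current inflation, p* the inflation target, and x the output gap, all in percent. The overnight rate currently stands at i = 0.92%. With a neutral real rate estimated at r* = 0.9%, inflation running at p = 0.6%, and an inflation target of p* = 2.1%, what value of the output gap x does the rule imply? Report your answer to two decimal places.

0.17%

1 x = 0.92 − 0.9 − 0.6 − 0.5 × (0.6 − 2.1) = 0.17
x = 0.17 / 1 = 0.17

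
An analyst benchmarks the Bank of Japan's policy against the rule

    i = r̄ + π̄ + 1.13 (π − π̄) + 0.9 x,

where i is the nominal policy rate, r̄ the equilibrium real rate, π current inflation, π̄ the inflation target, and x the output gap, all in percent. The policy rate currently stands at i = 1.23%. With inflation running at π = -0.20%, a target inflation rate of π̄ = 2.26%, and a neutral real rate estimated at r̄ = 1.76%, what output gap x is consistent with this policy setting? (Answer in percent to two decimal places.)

0.9 x = 1.23 − 1.76 − 2.26 − 1.13 × ((-0.20) − 2.26) = -0.0102
x = -0.0102 / 0.9 = -0.01

-0.01%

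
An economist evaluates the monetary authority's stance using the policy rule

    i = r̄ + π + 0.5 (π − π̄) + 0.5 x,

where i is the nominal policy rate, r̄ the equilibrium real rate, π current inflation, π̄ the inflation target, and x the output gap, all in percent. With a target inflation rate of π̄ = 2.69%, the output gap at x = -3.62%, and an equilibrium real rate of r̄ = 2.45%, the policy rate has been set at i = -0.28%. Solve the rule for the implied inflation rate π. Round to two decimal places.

0.28%

Collecting π: i = r̄ + (1 + 0.5) π − 0.5 π̄ + 0.5 x
1.5 π = -0.28 − 2.45 + 0.5 × 2.69 − 0.5 × (-3.62) = 0.425
π = 0.425 / 1.5 = 0.28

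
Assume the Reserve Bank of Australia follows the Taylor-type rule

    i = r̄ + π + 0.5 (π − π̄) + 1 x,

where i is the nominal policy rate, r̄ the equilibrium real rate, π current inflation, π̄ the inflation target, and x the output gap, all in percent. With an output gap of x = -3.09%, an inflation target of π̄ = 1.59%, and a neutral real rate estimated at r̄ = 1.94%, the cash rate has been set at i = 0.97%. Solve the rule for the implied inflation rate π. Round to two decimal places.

Collecting π: i = r̄ + (1 + 0.5) π − 0.5 π̄ + 1 x
1.5 π = 0.97 − 1.94 + 0.5 × 1.59 − 1 × (-3.09) = 2.915
π = 2.915 / 1.5 = 1.94

1.94%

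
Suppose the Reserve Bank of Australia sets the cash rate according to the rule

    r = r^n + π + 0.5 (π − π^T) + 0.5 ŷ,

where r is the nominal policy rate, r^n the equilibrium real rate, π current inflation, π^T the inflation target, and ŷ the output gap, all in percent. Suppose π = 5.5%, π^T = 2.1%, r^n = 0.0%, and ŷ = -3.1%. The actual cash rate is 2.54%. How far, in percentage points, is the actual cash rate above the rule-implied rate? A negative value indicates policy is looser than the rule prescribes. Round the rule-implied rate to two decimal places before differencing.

-3.11 pp

r = 0.0 + 5.5 + 0.5 × (5.5 − 2.1) + 0.5 × (-3.1)
   = 0.0 + 5.5 + 1.7 − 1.55 = 5.65
Deviation = 2.54 − 5.65 = -3.11 pp.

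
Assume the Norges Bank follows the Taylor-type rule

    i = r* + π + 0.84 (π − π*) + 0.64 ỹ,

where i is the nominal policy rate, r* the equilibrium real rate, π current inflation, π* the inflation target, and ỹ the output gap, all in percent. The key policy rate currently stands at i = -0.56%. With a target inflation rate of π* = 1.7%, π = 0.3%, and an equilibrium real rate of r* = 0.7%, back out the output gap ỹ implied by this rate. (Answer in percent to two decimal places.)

0.64 ỹ = -0.56 − 0.7 − 0.3 − 0.84 × (0.3 − 1.7) = -0.384
ỹ = -0.384 / 0.64 = -0.60

-0.60%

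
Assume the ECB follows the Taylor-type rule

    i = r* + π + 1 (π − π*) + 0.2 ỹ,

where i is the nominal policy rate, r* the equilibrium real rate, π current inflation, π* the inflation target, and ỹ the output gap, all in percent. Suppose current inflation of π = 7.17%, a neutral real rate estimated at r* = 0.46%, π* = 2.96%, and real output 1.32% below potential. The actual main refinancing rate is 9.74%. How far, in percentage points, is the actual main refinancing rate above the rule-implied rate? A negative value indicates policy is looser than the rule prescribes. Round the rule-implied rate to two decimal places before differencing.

Output 1.32% below potential → ỹ = -1.32.
i = 0.46 + 7.17 + 1 × (7.17 − 2.96) + 0.2 × (-1.32)
   = 0.46 + 7.17 + 4.21 − 0.264 = 11.58
Deviation = 9.74 − 11.58 = -1.84 pp.

-1.84 pp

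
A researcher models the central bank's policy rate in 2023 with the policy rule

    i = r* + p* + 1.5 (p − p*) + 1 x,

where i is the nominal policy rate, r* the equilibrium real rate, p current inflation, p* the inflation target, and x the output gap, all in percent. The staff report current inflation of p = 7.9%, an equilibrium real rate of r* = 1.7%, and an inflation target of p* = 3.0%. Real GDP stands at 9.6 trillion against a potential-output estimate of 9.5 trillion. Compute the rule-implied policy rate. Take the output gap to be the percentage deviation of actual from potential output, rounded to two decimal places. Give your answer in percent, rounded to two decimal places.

Output gap = 100 × (9.6 − 9.5) / 9.5 = 1.05%.
i = 1.70 + 3.00 + 1.5 × (7.90 − 3.00) + 1 × 1.05
   = 1.70 + 3 + 7.35 + 1.05 = 13.10

13.10%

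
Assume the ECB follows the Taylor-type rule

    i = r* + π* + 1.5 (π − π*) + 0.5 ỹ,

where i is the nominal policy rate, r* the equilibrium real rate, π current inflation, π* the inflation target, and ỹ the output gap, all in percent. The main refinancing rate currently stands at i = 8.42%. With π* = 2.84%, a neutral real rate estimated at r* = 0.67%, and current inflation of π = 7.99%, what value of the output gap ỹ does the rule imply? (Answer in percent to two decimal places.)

0.5 ỹ = 8.42 − 0.67 − 2.84 − 1.5 × (7.99 − 2.84) = -2.815
ỹ = -2.815 / 0.5 = -5.63

-5.63%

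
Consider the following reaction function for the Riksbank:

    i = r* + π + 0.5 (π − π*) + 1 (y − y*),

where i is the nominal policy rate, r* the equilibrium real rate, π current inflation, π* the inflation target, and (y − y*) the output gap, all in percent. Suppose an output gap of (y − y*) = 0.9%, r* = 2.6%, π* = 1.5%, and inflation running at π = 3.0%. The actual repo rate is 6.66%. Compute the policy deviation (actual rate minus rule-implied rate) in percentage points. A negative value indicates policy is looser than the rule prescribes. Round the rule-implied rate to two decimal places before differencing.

-0.59 pp

i = 2.6 + 3.0 + 0.5 × (3.0 − 1.5) + 1 × 0.9
   = 2.6 + 3 + 0.75 + 0.9 = 7.25
Deviation = 6.66 − 7.25 = -0.59 pp.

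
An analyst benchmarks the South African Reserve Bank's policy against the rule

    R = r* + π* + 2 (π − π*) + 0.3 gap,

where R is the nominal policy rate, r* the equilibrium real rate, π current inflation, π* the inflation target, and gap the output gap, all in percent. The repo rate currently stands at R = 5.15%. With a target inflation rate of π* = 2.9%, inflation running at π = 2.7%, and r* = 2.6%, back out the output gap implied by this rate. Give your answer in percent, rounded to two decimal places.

0.3 gap = 5.15 − 2.6 − 2.9 − 2 × (2.7 − 2.9) = 0.05
gap = 0.05 / 0.3 = 0.17

0.17%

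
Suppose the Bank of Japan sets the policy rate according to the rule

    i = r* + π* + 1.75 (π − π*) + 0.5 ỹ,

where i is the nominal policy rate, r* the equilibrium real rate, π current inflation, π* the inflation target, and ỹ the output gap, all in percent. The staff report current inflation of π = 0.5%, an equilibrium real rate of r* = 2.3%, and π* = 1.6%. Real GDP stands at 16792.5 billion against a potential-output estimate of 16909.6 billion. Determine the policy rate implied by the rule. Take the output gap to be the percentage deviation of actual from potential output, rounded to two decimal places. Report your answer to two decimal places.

Output gap = 100 × (16792.5 − 16909.6) / 16909.6 = -0.69%.
i = 2.30 + 1.60 + 1.75 × (0.50 − 1.60) + 0.5 × (-0.69)
   = 2.30 + 1.6 − 1.925 − 0.345 = 1.63

1.63%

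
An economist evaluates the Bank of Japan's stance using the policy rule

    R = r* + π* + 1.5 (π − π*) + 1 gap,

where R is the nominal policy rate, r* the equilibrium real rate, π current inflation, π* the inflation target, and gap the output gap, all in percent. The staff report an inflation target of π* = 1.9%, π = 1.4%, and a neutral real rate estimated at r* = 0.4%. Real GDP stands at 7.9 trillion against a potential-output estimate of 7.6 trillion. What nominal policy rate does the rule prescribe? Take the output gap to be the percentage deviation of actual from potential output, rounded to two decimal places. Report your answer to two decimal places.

Output gap = 100 × (7.9 − 7.6) / 7.6 = 3.95%.
R = 0.40 + 1.90 + 1.5 × (1.40 − 1.90) + 1 × 3.95
   = 0.40 + 1.9 − 0.75 + 3.95 = 5.50

5.50%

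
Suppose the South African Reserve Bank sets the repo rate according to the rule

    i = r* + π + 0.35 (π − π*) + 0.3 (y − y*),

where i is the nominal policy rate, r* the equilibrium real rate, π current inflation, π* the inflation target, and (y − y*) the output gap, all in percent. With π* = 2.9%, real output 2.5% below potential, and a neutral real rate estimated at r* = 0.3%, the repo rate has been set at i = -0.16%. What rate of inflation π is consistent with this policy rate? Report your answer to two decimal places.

0.97%

Output 2.5% below potential → (y − y*) = -2.5.
Collecting π: i = r* + (1 + 0.35) π − 0.35 π* + 0.3 (y − y*)
1.35 π = -0.16 − 0.3 + 0.35 × 2.9 − 0.3 × (-2.5) = 1.305
π = 1.305 / 1.35 = 0.97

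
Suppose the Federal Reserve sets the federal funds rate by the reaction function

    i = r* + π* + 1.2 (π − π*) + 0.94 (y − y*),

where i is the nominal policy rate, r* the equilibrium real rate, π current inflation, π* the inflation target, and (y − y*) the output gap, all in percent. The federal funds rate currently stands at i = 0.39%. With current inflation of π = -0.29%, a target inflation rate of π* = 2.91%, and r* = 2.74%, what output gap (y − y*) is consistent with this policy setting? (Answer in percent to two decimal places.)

0.94 (y − y*) = 0.39 − 2.74 − 2.91 − 1.2 × ((-0.29) − 2.91) = -1.42
(y − y*) = -1.42 / 0.94 = -1.51

-1.51%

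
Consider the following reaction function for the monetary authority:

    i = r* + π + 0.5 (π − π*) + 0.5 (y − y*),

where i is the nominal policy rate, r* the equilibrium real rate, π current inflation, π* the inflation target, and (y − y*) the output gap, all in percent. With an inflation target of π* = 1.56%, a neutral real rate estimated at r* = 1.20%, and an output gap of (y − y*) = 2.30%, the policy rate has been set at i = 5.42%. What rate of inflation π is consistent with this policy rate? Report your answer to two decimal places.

2.57%

Collecting π: i = r* + (1 + 0.5) π − 0.5 π* + 0.5 (y − y*)
1.5 π = 5.42 − 1.20 + 0.5 × 1.56 − 0.5 × 2.30 = 3.85
π = 3.85 / 1.5 = 2.57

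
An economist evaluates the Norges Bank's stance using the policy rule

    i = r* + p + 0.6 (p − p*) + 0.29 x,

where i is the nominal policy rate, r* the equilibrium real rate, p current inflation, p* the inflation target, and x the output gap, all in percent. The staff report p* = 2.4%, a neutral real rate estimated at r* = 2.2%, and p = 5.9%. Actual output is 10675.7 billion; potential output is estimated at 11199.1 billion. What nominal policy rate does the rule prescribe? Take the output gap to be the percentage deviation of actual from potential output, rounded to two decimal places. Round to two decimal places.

Output gap = 100 × (10675.7 − 11199.1) / 11199.1 = -4.67%.
i = 2.20 + 5.90 + 0.6 × (5.90 − 2.40) + 0.29 × (-4.67)
   = 2.20 + 5.9 + 2.1 − 1.3543 = 8.85

8.85%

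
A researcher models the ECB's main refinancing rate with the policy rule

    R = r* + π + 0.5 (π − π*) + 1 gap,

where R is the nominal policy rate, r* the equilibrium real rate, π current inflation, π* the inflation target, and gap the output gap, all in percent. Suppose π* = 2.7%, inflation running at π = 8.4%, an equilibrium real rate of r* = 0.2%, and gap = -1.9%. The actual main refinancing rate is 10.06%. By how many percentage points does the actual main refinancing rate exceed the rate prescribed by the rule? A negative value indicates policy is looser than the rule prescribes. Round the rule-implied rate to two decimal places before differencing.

R = 0.2 + 8.4 + 0.5 × (8.4 − 2.7) + 1 × (-1.9)
   = 0.2 + 8.4 + 2.85 − 1.9 = 9.55
Deviation = 10.06 − 9.55 = 0.51 pp.

0.51 pp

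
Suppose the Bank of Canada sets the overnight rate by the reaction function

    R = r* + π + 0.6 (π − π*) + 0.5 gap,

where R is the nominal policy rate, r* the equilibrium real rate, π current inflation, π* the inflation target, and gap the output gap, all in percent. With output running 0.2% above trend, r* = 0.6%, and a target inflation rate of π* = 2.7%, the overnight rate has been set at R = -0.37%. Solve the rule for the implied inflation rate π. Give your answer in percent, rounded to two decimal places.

0.34%

Output 0.2% above potential → gap = 0.2.
Collecting π: R = r* + (1 + 0.6) π − 0.6 π* + 0.5 gap
1.6 π = -0.37 − 0.6 + 0.6 × 2.7 − 0.5 × 0.2 = 0.55
π = 0.55 / 1.6 = 0.34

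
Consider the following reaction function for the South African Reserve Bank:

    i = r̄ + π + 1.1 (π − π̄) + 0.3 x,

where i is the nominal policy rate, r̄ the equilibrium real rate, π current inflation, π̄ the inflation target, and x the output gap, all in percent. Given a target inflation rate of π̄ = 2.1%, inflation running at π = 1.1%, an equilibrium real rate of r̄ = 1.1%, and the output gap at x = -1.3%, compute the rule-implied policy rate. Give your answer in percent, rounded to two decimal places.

i = 1.1 + 1.1 + 1.1 × (1.1 − 2.1) + 0.3 × (-1.3)
   = 1.1 + 1.1 − 1.1 − 0.39 = 0.71

0.71%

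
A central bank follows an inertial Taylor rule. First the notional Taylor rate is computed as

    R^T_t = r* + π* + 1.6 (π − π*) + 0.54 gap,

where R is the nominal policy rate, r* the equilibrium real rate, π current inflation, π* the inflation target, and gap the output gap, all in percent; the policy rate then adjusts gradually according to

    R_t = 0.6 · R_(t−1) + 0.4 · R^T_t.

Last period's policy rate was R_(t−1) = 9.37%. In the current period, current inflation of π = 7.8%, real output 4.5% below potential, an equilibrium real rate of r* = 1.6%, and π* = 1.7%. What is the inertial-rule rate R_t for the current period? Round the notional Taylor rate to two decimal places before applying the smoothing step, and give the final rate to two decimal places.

Output 4.5% below potential → gap = -4.5.
R^T_t = 1.6 + 1.7 + 1.6 × (7.8 − 1.7) + 0.54 × (-4.5)
   = 1.6 + 1.7 + 9.76 − 2.43 = 10.63
R_t = 0.6 × 9.37 + 0.4 × 10.63 = 5.622 + 4.252 = 9.87

9.87%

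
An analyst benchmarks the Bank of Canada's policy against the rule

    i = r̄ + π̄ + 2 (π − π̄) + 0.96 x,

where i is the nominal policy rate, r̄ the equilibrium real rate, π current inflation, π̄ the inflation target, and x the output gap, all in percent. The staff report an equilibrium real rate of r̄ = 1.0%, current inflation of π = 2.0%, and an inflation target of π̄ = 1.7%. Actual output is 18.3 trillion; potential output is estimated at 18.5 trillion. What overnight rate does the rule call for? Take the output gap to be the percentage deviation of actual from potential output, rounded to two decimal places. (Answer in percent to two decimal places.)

2.26%

Output gap = 100 × (18.3 − 18.5) / 18.5 = -1.08%.
i = 1.00 + 1.70 + 2 × (2.00 − 1.70) + 0.96 × (-1.08)
   = 1.00 + 1.7 + 0.6 − 1.0368 = 2.26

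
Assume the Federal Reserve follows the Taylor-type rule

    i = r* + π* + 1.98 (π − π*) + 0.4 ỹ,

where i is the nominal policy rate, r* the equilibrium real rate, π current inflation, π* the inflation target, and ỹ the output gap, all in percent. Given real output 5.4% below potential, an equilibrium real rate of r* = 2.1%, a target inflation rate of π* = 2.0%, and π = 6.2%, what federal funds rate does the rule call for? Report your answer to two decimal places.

10.26%

Output 5.4% below potential → ỹ = -5.4.
i = 2.1 + 2.0 + 1.98 × (6.2 − 2.0) + 0.4 × (-5.4)
   = 2.1 + 2 + 8.316 − 2.16 = 10.26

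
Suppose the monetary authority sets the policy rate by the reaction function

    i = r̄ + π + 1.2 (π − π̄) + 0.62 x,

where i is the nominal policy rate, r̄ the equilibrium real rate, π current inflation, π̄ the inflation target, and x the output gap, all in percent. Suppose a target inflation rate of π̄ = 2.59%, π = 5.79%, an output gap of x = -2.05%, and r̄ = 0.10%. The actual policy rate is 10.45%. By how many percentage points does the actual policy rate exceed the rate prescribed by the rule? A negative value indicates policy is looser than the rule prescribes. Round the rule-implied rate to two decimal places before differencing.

1.99 pp

i = 0.10 + 5.79 + 1.2 × (5.79 − 2.59) + 0.62 × (-2.05)
   = 0.10 + 5.79 + 3.84 − 1.271 = 8.46
Deviation = 10.45 − 8.46 = 1.99 pp.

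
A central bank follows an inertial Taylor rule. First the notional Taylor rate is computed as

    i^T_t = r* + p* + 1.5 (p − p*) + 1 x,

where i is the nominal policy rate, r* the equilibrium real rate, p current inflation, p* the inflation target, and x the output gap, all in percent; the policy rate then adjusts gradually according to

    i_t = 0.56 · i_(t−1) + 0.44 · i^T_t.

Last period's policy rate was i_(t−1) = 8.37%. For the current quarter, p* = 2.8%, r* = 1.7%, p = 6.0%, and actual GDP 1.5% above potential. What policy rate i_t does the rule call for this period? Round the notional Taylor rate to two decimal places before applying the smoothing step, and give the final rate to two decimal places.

9.44%

Output 1.5% above potential → x = 1.5.
i^T_t = 1.7 + 2.8 + 1.5 × (6.0 − 2.8) + 1 × 1.5
   = 1.7 + 2.8 + 4.8 + 1.5 = 10.80
i_t = 0.56 × 8.37 + 0.44 × 10.80 = 4.6872 + 4.752 = 9.44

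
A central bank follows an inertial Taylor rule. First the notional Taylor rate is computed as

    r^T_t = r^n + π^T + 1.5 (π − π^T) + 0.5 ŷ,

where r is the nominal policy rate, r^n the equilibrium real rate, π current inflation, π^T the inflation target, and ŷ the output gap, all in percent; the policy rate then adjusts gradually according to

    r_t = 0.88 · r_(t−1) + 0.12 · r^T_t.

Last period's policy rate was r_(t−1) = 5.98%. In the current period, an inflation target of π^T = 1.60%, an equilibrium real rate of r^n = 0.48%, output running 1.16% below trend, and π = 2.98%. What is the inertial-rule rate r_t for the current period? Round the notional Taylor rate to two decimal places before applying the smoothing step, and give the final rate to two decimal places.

5.69%

Output 1.16% below potential → ŷ = -1.16.
r^T_t = 0.48 + 1.60 + 1.5 × (2.98 − 1.60) + 0.5 × (-1.16)
   = 0.48 + 1.6 + 2.07 − 0.58 = 3.57
r_t = 0.88 × 5.98 + 0.12 × 3.57 = 5.2624 + 0.4284 = 5.69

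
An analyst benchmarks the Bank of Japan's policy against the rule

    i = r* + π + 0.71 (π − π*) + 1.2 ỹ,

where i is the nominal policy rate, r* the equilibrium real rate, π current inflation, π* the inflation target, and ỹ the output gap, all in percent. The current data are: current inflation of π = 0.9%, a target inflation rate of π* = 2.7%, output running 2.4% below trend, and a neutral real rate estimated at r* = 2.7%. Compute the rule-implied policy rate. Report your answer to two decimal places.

Output 2.4% below potential → ỹ = -2.4.
i = 2.7 + 0.9 + 0.71 × (0.9 − 2.7) + 1.2 × (-2.4)
   = 2.7 + 0.9 − 1.278 − 2.88 = -0.56

-0.56%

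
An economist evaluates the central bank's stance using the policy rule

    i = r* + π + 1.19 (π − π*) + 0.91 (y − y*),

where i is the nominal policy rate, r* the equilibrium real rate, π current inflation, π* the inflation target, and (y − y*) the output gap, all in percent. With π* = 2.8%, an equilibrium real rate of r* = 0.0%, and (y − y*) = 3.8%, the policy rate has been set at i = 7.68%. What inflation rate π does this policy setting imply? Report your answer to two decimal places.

3.45%

Collecting π: i = r* + (1 + 1.19) π − 1.19 π* + 0.91 (y − y*)
2.19 π = 7.68 − 0.0 + 1.19 × 2.8 − 0.91 × 3.8 = 7.554
π = 7.554 / 2.19 = 3.45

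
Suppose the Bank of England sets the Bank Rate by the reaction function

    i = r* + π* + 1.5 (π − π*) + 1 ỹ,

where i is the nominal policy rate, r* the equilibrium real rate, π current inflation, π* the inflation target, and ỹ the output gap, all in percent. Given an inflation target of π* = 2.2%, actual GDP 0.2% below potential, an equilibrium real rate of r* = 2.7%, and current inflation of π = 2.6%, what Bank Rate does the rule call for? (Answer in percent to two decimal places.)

5.30%

Output 0.2% below potential → ỹ = -0.2.
i = 2.7 + 2.2 + 1.5 × (2.6 − 2.2) + 1 × (-0.2)
   = 2.7 + 2.2 + 0.6 − 0.2 = 5.30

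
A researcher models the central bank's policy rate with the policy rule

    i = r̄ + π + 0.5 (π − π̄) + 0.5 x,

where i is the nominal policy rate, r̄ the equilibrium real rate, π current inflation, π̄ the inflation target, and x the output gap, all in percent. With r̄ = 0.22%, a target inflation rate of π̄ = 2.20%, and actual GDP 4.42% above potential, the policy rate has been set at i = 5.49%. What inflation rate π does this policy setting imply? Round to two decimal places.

2.77%

Output 4.42% above potential → x = 4.42.
Collecting π: i = r̄ + (1 + 0.5) π − 0.5 π̄ + 0.5 x
1.5 π = 5.49 − 0.22 + 0.5 × 2.20 − 0.5 × 4.42 = 4.16
π = 4.16 / 1.5 = 2.77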